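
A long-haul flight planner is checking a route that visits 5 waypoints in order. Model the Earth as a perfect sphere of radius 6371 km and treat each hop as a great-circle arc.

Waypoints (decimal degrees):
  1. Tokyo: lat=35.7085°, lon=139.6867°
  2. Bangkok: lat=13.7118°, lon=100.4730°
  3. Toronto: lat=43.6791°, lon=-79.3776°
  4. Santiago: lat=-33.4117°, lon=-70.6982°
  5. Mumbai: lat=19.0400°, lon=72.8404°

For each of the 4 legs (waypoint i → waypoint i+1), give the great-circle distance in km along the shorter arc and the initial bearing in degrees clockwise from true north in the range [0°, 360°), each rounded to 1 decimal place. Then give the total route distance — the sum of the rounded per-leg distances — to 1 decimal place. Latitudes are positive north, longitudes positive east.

Leg 1: dist=4608.9 km, bearing=248.1°
Leg 2: dist=13633.5 km, bearing=359.9°
Leg 3: dist=8617.3 km, bearing=172.6°
Leg 4: dist=16069.2 km, bearing=104.6°
Total: 42928.9 km

Leg 1: φ1=0.6232309, φ2=0.2393161, Δφ=-0.3839148, Δλ=-0.6844082 rad; a=sin²(Δφ/2)+cosφ1·cosφ2·sin²(Δλ/2)=0.1252250181; c=2·atan2(√a, √(1-a))=0.723414377; dist=6371·c=4608.873 ≈ 4608.9 km; running total=4608.9 km
Leg 1 bearing: y=sinΔλ·cosφ2=-0.61419667, x=cosφ1·sinφ2-sinφ1·cosφ2·cosΔλ=-0.24685482; θ=atan2(y, x)=-111.8959° <0 so +360° → 248.1041° ≈ 248.1°
Leg 2: φ1=0.2393161, φ2=0.7623441, Δφ=0.5230281, Δλ=-3.1389851 rad; a=sin²(Δφ/2)+cosφ1·cosφ2·sin²(Δλ/2)=0.7694510961; c=2·atan2(√a, √(1-a))=2.139929652; dist=6371·c=13633.492 ≈ 13633.5 km; running total=18242.4 km
Leg 2 bearing: y=sinΔλ·cosφ2=-0.00188581, x=cosφ1·sinφ2-sinφ1·cosφ2·cosΔλ=0.84236623; θ=atan2(y, x)=-0.1283° <0 so +360° → 359.8717° ≈ 359.9°
Leg 3: φ1=0.7623441, φ2=-0.5831442, Δφ=-1.3454883, Δλ=0.1514841 rad; a=sin²(Δφ/2)+cosφ1·cosφ2·sin²(Δλ/2)=0.3917533890; c=2·atan2(√a, √(1-a))=1.352575260; dist=6371·c=8617.257 ≈ 8617.3 km; running total=26859.7 km
Leg 3 bearing: y=sinΔλ·cosφ2=0.12596609, x=cosφ1·sinφ2-sinφ1·cosφ2·cosΔλ=-0.96812356; θ=atan2(y, x)=172.5867° ≈ 172.6°
Leg 4: φ1=-0.5831442, φ2=0.3323107, Δφ=0.9154549, Δλ=2.5052212 rad; a=sin²(Δφ/2)+cosφ1·cosφ2·sin²(Δλ/2)=0.9071258371; c=2·atan2(√a, √(1-a))=2.522235275; dist=6371·c=16069.161 ≈ 16069.2 km; running total=42928.9 km
Leg 4 bearing: y=sinΔλ·cosφ2=0.56176860, x=cosφ1·sinφ2-sinφ1·cosφ2·cosΔλ=-0.14632240; θ=atan2(y, x)=104.5993° ≈ 104.6°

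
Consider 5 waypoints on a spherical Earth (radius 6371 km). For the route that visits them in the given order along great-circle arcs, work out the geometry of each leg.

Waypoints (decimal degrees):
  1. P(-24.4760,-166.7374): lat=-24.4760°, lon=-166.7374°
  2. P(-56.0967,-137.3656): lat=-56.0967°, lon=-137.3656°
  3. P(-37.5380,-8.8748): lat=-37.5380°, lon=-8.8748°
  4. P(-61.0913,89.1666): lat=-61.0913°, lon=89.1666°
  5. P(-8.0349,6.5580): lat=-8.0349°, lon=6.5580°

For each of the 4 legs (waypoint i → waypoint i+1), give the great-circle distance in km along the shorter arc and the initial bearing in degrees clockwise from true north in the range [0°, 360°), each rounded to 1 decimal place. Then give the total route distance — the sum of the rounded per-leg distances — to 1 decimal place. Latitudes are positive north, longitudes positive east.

Leg 1: dist=4243.3 km, bearing=153.7°
Leg 2: dist=8526.3 km, bearing=140.4°
Leg 3: dist=6819.7 km, bearing=146.9°
Leg 4: dist=8829.0 km, bearing=272.6°
Total: 28418.3 km

Leg 1: φ1=-0.4271868, φ2=-0.9790721, Δφ=-0.5518853, Δλ=0.5126346 rad; a=sin²(Δφ/2)+cosφ1·cosφ2·sin²(Δλ/2)=0.1068601473; c=2·atan2(√a, √(1-a))=0.666031766; dist=6371·c=4243.288 ≈ 4243.3 km; running total=4243.3 km
Leg 1 bearing: y=sinΔλ·cosφ2=0.27358342, x=cosφ1·sinφ2-sinφ1·cosφ2·cosΔλ=-0.55400030; θ=atan2(y, x)=153.7183° ≈ 153.7°
Leg 2: φ1=-0.9790721, φ2=-0.6551617, Δφ=0.3239104, Δλ=2.2425875 rad; a=sin²(Δφ/2)+cosφ1·cosφ2·sin²(Δλ/2)=0.3847935527; c=2·atan2(√a, √(1-a))=1.338294354; dist=6371·c=8526.273 ≈ 8526.3 km; running total=12769.6 km
Leg 2 bearing: y=sinΔλ·cosφ2=0.62064794, x=cosφ1·sinφ2-sinφ1·cosφ2·cosΔλ=-0.74947050; θ=atan2(y, x)=140.3713° ≈ 140.4°
Leg 3: φ1=-0.6551617, φ2=-1.0662443, Δφ=-0.4110826, Δλ=1.7111452 rad; a=sin²(Δφ/2)+cosφ1·cosφ2·sin²(Δλ/2)=0.2601288978; c=2·atan2(√a, √(1-a))=1.070435453; dist=6371·c=6819.744 ≈ 6819.7 km; running total=19589.3 km
Leg 3 bearing: y=sinΔλ·cosφ2=0.47866201, x=cosφ1·sinφ2-sinφ1·cosφ2·cosΔλ=-0.73534352; θ=atan2(y, x)=146.9384° ≈ 146.9°
Leg 4: φ1=-1.0662443, φ2=-0.1402355, Δφ=0.9260089, Δλ=-1.4417921 rad; a=sin²(Δφ/2)+cosφ1·cosφ2·sin²(Δλ/2)=0.4080308991; c=2·atan2(√a, √(1-a))=1.385804803; dist=6371·c=8828.962 ≈ 8829.0 km; running total=28418.3 km
Leg 4 bearing: y=sinΔλ·cosφ2=-0.98195517, x=cosφ1·sinφ2-sinφ1·cosφ2·cosΔλ=0.04394069; θ=atan2(y, x)=-87.4378° <0 so +360° → 272.5622° ≈ 272.6°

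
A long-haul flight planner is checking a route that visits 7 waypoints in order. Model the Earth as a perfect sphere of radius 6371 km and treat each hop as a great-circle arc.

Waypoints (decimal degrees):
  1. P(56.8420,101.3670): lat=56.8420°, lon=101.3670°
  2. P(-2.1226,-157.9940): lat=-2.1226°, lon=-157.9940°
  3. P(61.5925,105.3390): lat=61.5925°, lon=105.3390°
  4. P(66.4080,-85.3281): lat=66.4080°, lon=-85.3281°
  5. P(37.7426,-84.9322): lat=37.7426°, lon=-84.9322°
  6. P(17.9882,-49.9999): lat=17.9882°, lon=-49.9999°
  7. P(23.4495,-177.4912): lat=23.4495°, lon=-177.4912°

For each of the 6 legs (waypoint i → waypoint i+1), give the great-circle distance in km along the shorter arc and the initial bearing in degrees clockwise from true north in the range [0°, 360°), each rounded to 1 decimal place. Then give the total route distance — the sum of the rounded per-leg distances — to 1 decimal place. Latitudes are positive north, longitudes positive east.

Leg 1: dist=10850.4 km, bearing=82.2°
Leg 2: dist=10567.5 km, bearing=331.7°
Leg 3: dist=5755.4 km, bearing=5.4°
Leg 4: dist=3187.5 km, bearing=179.3°
Leg 5: dist=4039.5 km, bearing=113.2°
Leg 6: dist=12686.3 km, bearing=307.1°
Total: 47086.6 km

Leg 1: φ1=0.9920801, φ2=-0.0370464, Δφ=-1.0291264, Δλ=-4.5267034 rad; a=sin²(Δφ/2)+cosφ1·cosφ2·sin²(Δλ/2)=0.5659578048; c=2·atan2(√a, √(1-a))=1.703097557; dist=6371·c=10850.435 ≈ 10850.4 km; running total=10850.4 km
Leg 1 bearing: y=sinΔλ·cosφ2=0.98213557, x=cosφ1·sinφ2-sinφ1·cosφ2·cosΔλ=0.13419389; θ=atan2(y, x)=82.2196° ≈ 82.2°
Leg 2: φ1=-0.0370464, φ2=1.0749919, Δφ=1.1120383, Δλ=4.5960279 rad; a=sin²(Δφ/2)+cosφ1·cosφ2·sin²(Δλ/2)=0.5438864181; c=2·atan2(√a, √(1-a))=1.658682257; dist=6371·c=10567.465 ≈ 10567.5 km; running total=21417.9 km
Leg 2 bearing: y=sinΔλ·cosφ2=-0.47252225, x=cosφ1·sinφ2-sinφ1·cosφ2·cosΔλ=0.87693709; θ=atan2(y, x)=-28.3172° <0 so +360° → 331.6828° ≈ 331.7°
Leg 3: φ1=1.0749919, φ2=1.1590382, Δφ=0.0840463, Δλ=-3.3277687 rad; a=sin²(Δφ/2)+cosφ1·cosφ2·sin²(Δλ/2)=0.1905206884; c=2·atan2(√a, √(1-a))=0.903380197; dist=6371·c=5755.435 ≈ 5755.4 km; running total=27173.3 km
Leg 3 bearing: y=sinΔλ·cosφ2=0.07408186, x=cosφ1·sinφ2-sinφ1·cosφ2·cosΔλ=0.78192205; θ=atan2(y, x)=5.4122° ≈ 5.4°
Leg 4: φ1=1.1590382, φ2=0.6587326, Δφ=-0.5003056, Δλ=0.0069098 rad; a=sin²(Δφ/2)+cosφ1·cosφ2·sin²(Δλ/2)=0.0612857761; c=2·atan2(√a, √(1-a))=0.500321361; dist=6371·c=3187.547 ≈ 3187.5 km; running total=30360.8 km
Leg 4 bearing: y=sinΔλ·cosφ2=0.00546398, x=cosφ1·sinφ2-sinφ1·cosφ2·cosΔλ=-0.47967642; θ=atan2(y, x)=179.3474° ≈ 179.3°
Leg 5: φ1=0.6587326, φ2=0.3139533, Δφ=-0.3447793, Δλ=0.6096837 rad; a=sin²(Δφ/2)+cosφ1·cosφ2·sin²(Δλ/2)=0.0971796361; c=2·atan2(√a, √(1-a))=0.634040081; dist=6371·c=4039.469 ≈ 4039.5 km; running total=34400.3 km
Leg 5 bearing: y=sinΔλ·cosφ2=0.54461913, x=cosφ1·sinφ2-sinφ1·cosφ2·cosΔλ=-0.23309445; θ=atan2(y, x)=113.1707° ≈ 113.2°
Leg 6: φ1=0.3139533, φ2=0.4092710, Δφ=0.0953177, Δλ=-2.2251430 rad; a=sin²(Δφ/2)+cosφ1·cosφ2·sin²(Δλ/2)=0.7040941496; c=2·atan2(√a, √(1-a))=1.991264946; dist=6371·c=12686.349 ≈ 12686.3 km; running total=47086.6 km
Leg 6 bearing: y=sinΔλ·cosφ2=-0.72791601, x=cosφ1·sinφ2-sinφ1·cosφ2·cosΔλ=0.55092703; θ=atan2(y, x)=-52.8796° <0 so +360° → 307.1204° ≈ 307.1°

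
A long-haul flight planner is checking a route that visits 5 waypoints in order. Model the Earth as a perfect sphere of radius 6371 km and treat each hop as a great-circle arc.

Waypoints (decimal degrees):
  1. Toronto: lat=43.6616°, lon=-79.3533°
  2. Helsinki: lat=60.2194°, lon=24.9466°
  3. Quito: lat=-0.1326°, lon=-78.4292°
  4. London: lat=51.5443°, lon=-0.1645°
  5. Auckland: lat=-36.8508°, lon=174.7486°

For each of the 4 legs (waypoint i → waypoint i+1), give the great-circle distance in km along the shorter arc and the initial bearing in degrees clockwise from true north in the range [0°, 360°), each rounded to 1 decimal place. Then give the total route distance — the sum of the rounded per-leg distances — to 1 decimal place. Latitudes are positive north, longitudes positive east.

Leg 1: dist=6594.4 km, bearing=34.0°
Leg 2: dist=10754.1 km, bearing=281.6°
Leg 3: dist=9211.1 km, bearing=37.9°
Leg 4: dist=18332.7 km, bearing=15.8°
Total: 44892.3 km

Leg 1: φ1=0.7620387, φ2=1.0510268, Δφ=0.2889881, Δλ=1.8203767 rad; a=sin²(Δφ/2)+cosφ1·cosφ2·sin²(Δλ/2)=0.2447649967; c=2·atan2(√a, √(1-a))=1.035065039; dist=6371·c=6594.399 ≈ 6594.4 km; running total=6594.4 km
Leg 1 bearing: y=sinΔλ·cosφ2=0.48129106, x=cosφ1·sinφ2-sinφ1·cosφ2·cosΔλ=0.71258634; θ=atan2(y, x)=34.0357° ≈ 34.0°
Leg 2: φ1=1.0510268, φ2=-0.0023143, Δφ=-1.0533411, Δλ=-1.8042481 rad; a=sin²(Δφ/2)+cosφ1·cosφ2·sin²(Δλ/2)=0.5584544241; c=2·atan2(√a, √(1-a))=1.687973138; dist=6371·c=10754.077 ≈ 10754.1 km; running total=17348.5 km
Leg 2 bearing: y=sinΔλ·cosφ2=-0.97287107, x=cosφ1·sinφ2-sinφ1·cosφ2·cosΔλ=0.19963518; θ=atan2(y, x)=-78.4038° <0 so +360° → 281.5962° ≈ 281.6°
Leg 3: φ1=-0.0023143, φ2=0.8996177, Δφ=0.9019321, Δλ=1.3659767 rad; a=sin²(Δφ/2)+cosφ1·cosφ2·sin²(Δλ/2)=0.4376610779; c=2·atan2(√a, √(1-a))=1.445793192; dist=6371·c=9211.148 ≈ 9211.1 km; running total=26559.6 km
Leg 3 bearing: y=sinΔλ·cosφ2=0.60891001, x=cosφ1·sinφ2-sinφ1·cosφ2·cosΔλ=0.78337988; θ=atan2(y, x)=37.8574° ≈ 37.9°
Leg 4: φ1=0.8996177, φ2=-0.6431678, Δφ=-1.5427855, Δλ=3.0528095 rad; a=sin²(Δφ/2)+cosφ1·cosφ2·sin²(Δλ/2)=0.9826682325; c=2·atan2(√a, √(1-a))=2.877525741; dist=6371·c=18332.716 ≈ 18332.7 km; running total=44892.3 km
Leg 4 bearing: y=sinΔλ·cosφ2=0.07095098, x=cosφ1·sinφ2-sinφ1·cosφ2·cosΔλ=0.25118015; θ=atan2(y, x)=15.7734° ≈ 15.8°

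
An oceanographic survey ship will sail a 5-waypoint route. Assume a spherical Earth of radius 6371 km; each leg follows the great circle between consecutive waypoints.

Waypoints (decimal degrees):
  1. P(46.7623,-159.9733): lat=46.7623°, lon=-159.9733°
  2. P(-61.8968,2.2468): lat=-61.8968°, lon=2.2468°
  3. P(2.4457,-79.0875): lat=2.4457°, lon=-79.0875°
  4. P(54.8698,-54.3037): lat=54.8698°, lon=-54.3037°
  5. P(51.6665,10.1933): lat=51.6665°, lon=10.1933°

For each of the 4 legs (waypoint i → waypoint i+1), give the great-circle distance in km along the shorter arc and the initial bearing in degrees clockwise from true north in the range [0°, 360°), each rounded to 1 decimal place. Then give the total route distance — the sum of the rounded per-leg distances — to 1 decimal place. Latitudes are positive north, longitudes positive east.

Leg 1: φ1=0.8161561, φ2=-1.0803030, Δφ=-1.8964591, Δλ=2.8312749 rad; a=sin²(Δφ/2)+cosφ1·cosφ2·sin²(Δλ/2)=0.9749514221; c=2·atan2(√a, √(1-a))=2.823721224; dist=6371·c=17989.928 ≈ 17989.9 km; running total=17989.9 km
Leg 1 bearing: y=sinΔλ·cosφ2=0.14384383, x=cosφ1·sinφ2-sinφ1·cosφ2·cosΔλ=-0.27747710; θ=atan2(y, x)=152.5978° ≈ 152.6°
Leg 2: φ1=-1.0803030, φ2=0.0426855, Δφ=1.1229885, Δλ=-1.4195513 rad; a=sin²(Δφ/2)+cosφ1·cosφ2·sin²(Δλ/2)=0.4833659038; c=2·atan2(√a, √(1-a))=1.537521995; dist=6371·c=9795.553 ≈ 9795.6 km; running total=27785.5 km
Leg 2 bearing: y=sinΔλ·cosφ2=-0.98768377, x=cosφ1·sinφ2-sinφ1·cosφ2·cosΔλ=0.15288556; θ=atan2(y, x)=-81.2009° <0 so +360° → 278.7991° ≈ 278.8°
Leg 3: φ1=0.0426855, φ2=0.9576587, Δφ=0.9149732, Δλ=0.4325589 rad; a=sin²(Δφ/2)+cosφ1·cosφ2·sin²(Δλ/2)=0.2215699209; c=2·atan2(√a, √(1-a))=0.980195519; dist=6371·c=6244.826 ≈ 6244.8 km; running total=34030.3 km
Leg 3 bearing: y=sinΔλ·cosφ2=0.24122029, x=cosφ1·sinφ2-sinφ1·cosφ2·cosΔλ=0.79480786; θ=atan2(y, x)=16.8828° ≈ 16.9°
Leg 4: φ1=0.9576587, φ2=0.9017505, Δφ=-0.0559081, Δλ=1.1256850 rad; a=sin²(Δφ/2)+cosφ1·cosφ2·sin²(Δλ/2)=0.1024001940; c=2·atan2(√a, √(1-a))=0.651459614; dist=6371·c=4150.449 ≈ 4150.4 km; running total=38180.7 km
Leg 4 bearing: y=sinΔλ·cosφ2=0.55980350, x=cosφ1·sinφ2-sinφ1·cosφ2·cosΔλ=0.23297556; θ=atan2(y, x)=67.4042° ≈ 67.4°

Leg 1: dist=17989.9 km, bearing=152.6°
Leg 2: dist=9795.6 km, bearing=278.8°
Leg 3: dist=6244.8 km, bearing=16.9°
Leg 4: dist=4150.4 km, bearing=67.4°
Total: 38180.7 km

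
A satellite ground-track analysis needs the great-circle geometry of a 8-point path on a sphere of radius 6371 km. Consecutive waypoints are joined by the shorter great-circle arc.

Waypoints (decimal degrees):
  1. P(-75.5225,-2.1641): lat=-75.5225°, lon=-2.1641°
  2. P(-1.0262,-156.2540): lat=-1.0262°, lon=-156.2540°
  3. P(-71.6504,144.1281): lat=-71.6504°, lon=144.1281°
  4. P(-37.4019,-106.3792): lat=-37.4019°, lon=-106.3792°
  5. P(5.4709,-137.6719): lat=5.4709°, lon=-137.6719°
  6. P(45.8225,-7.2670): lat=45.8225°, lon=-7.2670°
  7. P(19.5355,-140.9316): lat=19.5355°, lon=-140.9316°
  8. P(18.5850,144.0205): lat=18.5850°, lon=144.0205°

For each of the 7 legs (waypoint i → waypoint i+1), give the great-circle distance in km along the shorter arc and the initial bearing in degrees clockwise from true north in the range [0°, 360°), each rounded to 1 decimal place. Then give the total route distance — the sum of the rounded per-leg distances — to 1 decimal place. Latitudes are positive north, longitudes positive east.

Leg 1: dist=11339.2 km, bearing=206.5°
Leg 2: dist=8879.1 km, bearing=196.0°
Leg 3: dist=6722.6 km, bearing=120.6°
Leg 4: dist=5764.6 km, bearing=318.9°
Leg 5: dist=12499.7 km, bearing=35.0°
Leg 6: dist=11379.2 km, bearing=315.7°
Leg 7: dist=7817.3 km, bearing=283.4°
Total: 64401.7 km

Leg 1: φ1=-1.3181163, φ2=-0.0179106, Δφ=1.3002057, Δλ=-2.6893761 rad; a=sin²(Δφ/2)+cosφ1·cosφ2·sin²(Δλ/2)=0.6037465160; c=2·atan2(√a, √(1-a))=1.779807845; dist=6371·c=11339.156 ≈ 11339.2 km; running total=11339.2 km
Leg 1 bearing: y=sinΔλ·cosφ2=-0.43689027, x=cosφ1·sinφ2-sinφ1·cosφ2·cosΔλ=-0.87525627; θ=atan2(y, x)=-153.4736° <0 so +360° → 206.5264° ≈ 206.5°
Leg 2: φ1=-0.0179106, φ2=-1.2505354, Δφ=-1.2326248, Δλ=5.2426567 rad; a=sin²(Δφ/2)+cosφ1·cosφ2·sin²(Δλ/2)=0.4119023870; c=2·atan2(√a, √(1-a))=1.393676468; dist=6371·c=8879.113 ≈ 8879.1 km; running total=20218.3 km
Leg 2 bearing: y=sinΔλ·cosφ2=-0.27158134, x=cosφ1·sinφ2-sinφ1·cosφ2·cosΔλ=-0.94614947; θ=atan2(y, x)=-163.9845° <0 so +360° → 196.0155° ≈ 196.0°
Leg 3: φ1=-1.2505354, φ2=-0.6527863, Δφ=0.5977491, Δλ=-4.3721772 rad; a=sin²(Δφ/2)+cosφ1·cosφ2·sin²(Δλ/2)=0.2534664143; c=2·atan2(√a, √(1-a))=1.055184562; dist=6371·c=6722.581 ≈ 6722.6 km; running total=26940.9 km
Leg 3 bearing: y=sinΔλ·cosφ2=0.74886298, x=cosφ1·sinφ2-sinφ1·cosφ2·cosΔλ=-0.44281939; θ=atan2(y, x)=120.5968° ≈ 120.6°
Leg 4: φ1=-0.6527863, φ2=0.0954852, Δφ=0.7482715, Δλ=-0.5461606 rad; a=sin²(Δφ/2)+cosφ1·cosφ2·sin²(Δλ/2)=0.1910860626; c=2·atan2(√a, √(1-a))=0.904819048; dist=6371·c=5764.602 ≈ 5764.6 km; running total=32705.5 km
Leg 4 bearing: y=sinΔλ·cosφ2=-0.51704420, x=cosφ1·sinφ2-sinφ1·cosφ2·cosΔλ=0.59241372; θ=atan2(y, x)=-41.1137° <0 so +360° → 318.8863° ≈ 318.9°
Leg 5: φ1=0.0954852, φ2=0.7997535, Δφ=0.7042683, Δλ=2.2759949 rad; a=sin²(Δφ/2)+cosφ1·cosφ2·sin²(Δλ/2)=0.6906376619; c=2·atan2(√a, √(1-a))=1.961971763; dist=6371·c=12499.722 ≈ 12499.7 km; running total=45205.2 km
Leg 5 bearing: y=sinΔλ·cosφ2=0.53066487, x=cosφ1·sinφ2-sinφ1·cosφ2·cosΔλ=0.75698344; θ=atan2(y, x)=35.0314° ≈ 35.0°
Leg 6: φ1=0.7997535, φ2=0.3409588, Δφ=-0.4587947, Δλ=-2.3328874 rad; a=sin²(Δφ/2)+cosφ1·cosφ2·sin²(Δλ/2)=0.6068177409; c=2·atan2(√a, √(1-a))=1.786091178; dist=6371·c=11379.187 ≈ 11379.2 km; running total=56584.4 km
Leg 6 bearing: y=sinΔλ·cosφ2=-0.68175133, x=cosφ1·sinφ2-sinφ1·cosφ2·cosΔλ=0.69969637; θ=atan2(y, x)=-44.2558° <0 so +360° → 315.7442° ≈ 315.7°
Leg 7: φ1=0.3409588, φ2=0.3243694, Δφ=-0.0165894, Δλ=4.9733524 rad; a=sin²(Δφ/2)+cosφ1·cosφ2·sin²(Δλ/2)=0.3314736550; c=2·atan2(√a, √(1-a))=1.227011679; dist=6371·c=7817.291 ≈ 7817.3 km; running total=64401.7 km
Leg 7 bearing: y=sinΔλ·cosφ2=-0.91575938, x=cosφ1·sinφ2-sinφ1·cosφ2·cosΔλ=0.21858691; θ=atan2(y, x)=-76.5750° <0 so +360° → 283.4250° ≈ 283.4°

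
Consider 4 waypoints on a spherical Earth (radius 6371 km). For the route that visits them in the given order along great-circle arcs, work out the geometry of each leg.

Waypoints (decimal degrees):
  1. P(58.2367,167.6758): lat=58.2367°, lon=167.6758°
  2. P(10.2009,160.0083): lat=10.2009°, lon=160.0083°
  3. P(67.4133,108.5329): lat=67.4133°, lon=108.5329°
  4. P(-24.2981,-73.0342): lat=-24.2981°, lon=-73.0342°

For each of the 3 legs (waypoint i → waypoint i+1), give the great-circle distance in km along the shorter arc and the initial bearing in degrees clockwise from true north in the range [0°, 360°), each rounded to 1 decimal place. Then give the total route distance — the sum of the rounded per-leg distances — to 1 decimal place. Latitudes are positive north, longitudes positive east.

Leg 1: φ1=1.0164222, φ2=0.1780393, Δφ=-0.8383829, Δλ=-0.1338231 rad; a=sin²(Δφ/2)+cosφ1·cosφ2·sin²(Δλ/2)=0.1679830425; c=2·atan2(√a, √(1-a))=0.844595323; dist=6371·c=5380.917 ≈ 5380.9 km; running total=5380.9 km
Leg 1 bearing: y=sinΔλ·cosφ2=-0.13131499, x=cosφ1·sinφ2-sinφ1·cosφ2·cosΔλ=-0.73608106; θ=atan2(y, x)=-169.8850° <0 so +360° → 190.1150° ≈ 190.1°
Leg 2: φ1=0.1780393, φ2=1.1765840, Δφ=0.9985448, Δλ=-0.8984152 rad; a=sin²(Δφ/2)+cosφ1·cosφ2·sin²(Δλ/2)=0.3005199402; c=2·atan2(√a, √(1-a))=1.160413803; dist=6371·c=7392.996 ≈ 7393.0 km; running total=12773.9 km
Leg 2 bearing: y=sinΔλ·cosφ2=-0.30048225, x=cosφ1·sinφ2-sinφ1·cosφ2·cosΔλ=0.86633783; θ=atan2(y, x)=-19.1287° <0 so +360° → 340.8713° ≈ 340.9°
Leg 3: φ1=1.1765840, φ2=-0.4240818, Δφ=-1.6006659, Δλ=-3.1689437 rad; a=sin²(Δφ/2)+cosφ1·cosφ2·sin²(Δλ/2)=0.8649250288; c=2·atan2(√a, √(1-a))=2.388898912; dist=6371·c=15219.675 ≈ 15219.7 km; running total=27993.6 km
Leg 3 bearing: y=sinΔλ·cosφ2=0.02492511, x=cosφ1·sinφ2-sinφ1·cosφ2·cosΔλ=0.68315272; θ=atan2(y, x)=2.0895° ≈ 2.1°

Leg 1: dist=5380.9 km, bearing=190.1°
Leg 2: dist=7393.0 km, bearing=340.9°
Leg 3: dist=15219.7 km, bearing=2.1°
Total: 27993.6 km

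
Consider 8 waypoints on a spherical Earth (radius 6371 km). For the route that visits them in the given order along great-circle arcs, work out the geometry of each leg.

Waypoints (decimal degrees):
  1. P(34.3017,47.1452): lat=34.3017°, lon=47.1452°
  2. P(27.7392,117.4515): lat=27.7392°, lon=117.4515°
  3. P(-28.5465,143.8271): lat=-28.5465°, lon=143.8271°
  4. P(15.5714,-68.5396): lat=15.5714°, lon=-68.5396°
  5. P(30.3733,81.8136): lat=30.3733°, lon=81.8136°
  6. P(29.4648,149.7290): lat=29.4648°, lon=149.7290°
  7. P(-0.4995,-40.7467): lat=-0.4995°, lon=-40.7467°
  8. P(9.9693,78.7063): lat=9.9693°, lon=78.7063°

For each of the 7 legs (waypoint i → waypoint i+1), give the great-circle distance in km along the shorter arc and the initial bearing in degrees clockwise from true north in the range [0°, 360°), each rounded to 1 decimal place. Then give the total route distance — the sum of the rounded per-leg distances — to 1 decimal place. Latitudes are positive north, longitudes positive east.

Leg 1: φ1=0.5986776, φ2=0.4841404, Δφ=-0.1145372, Δλ=1.2270764 rad; a=sin²(Δφ/2)+cosφ1·cosφ2·sin²(Δλ/2)=0.2456535232; c=2·atan2(√a, √(1-a))=1.037130366; dist=6371·c=6607.558 ≈ 6607.6 km; running total=6607.6 km
Leg 1 bearing: y=sinΔλ·cosφ2=0.83330521, x=cosφ1·sinφ2-sinφ1·cosφ2·cosΔλ=0.21641143; θ=atan2(y, x)=75.4418° ≈ 75.4°
Leg 2: φ1=0.4841404, φ2=-0.4982304, Δφ=-0.9823708, Δλ=0.4603411 rad; a=sin²(Δφ/2)+cosφ1·cosφ2·sin²(Δλ/2)=0.2629412198; c=2·atan2(√a, √(1-a))=1.076834813; dist=6371·c=6860.515 ≈ 6860.5 km; running total=13468.1 km
Leg 2 bearing: y=sinΔλ·cosφ2=0.39024558, x=cosφ1·sinφ2-sinφ1·cosφ2·cosΔλ=-0.78925340; θ=atan2(y, x)=153.6900° ≈ 153.7°
Leg 3: φ1=-0.4982304, φ2=0.2717722, Δφ=0.7700026, Δλ=-3.7064981 rad; a=sin²(Δφ/2)+cosφ1·cosφ2·sin²(Δλ/2)=0.9215016229; c=2·atan2(√a, √(1-a))=2.573638554; dist=6371·c=16396.651 ≈ 16396.7 km; running total=29864.8 km
Leg 3 bearing: y=sinΔλ·cosφ2=0.51568738, x=cosφ1·sinφ2-sinφ1·cosφ2·cosΔλ=-0.15300998; θ=atan2(y, x)=106.5262° ≈ 106.5°
Leg 4: φ1=0.2717722, φ2=0.5301141, Δφ=0.2583419, Δλ=2.6241584 rad; a=sin²(Δφ/2)+cosφ1·cosφ2·sin²(Δλ/2)=0.7932780770; c=2·atan2(√a, √(1-a))=2.197596446; dist=6371·c=14000.887 ≈ 14000.9 km; running total=43865.7 km
Leg 4 bearing: y=sinΔλ·cosφ2=0.42676064, x=cosφ1·sinφ2-sinφ1·cosφ2·cosΔλ=0.68835110; θ=atan2(y, x)=31.7979° ≈ 31.8°
Leg 5: φ1=0.5301141, φ2=0.5142578, Δφ=-0.0158563, Δλ=1.1853473 rad; a=sin²(Δφ/2)+cosφ1·cosφ2·sin²(Δλ/2)=0.2344339904; c=2·atan2(√a, √(1-a))=1.010860272; dist=6371·c=6440.191 ≈ 6440.2 km; running total=50305.9 km
Leg 5 bearing: y=sinΔλ·cosφ2=0.80677763, x=cosφ1·sinφ2-sinφ1·cosφ2·cosΔλ=0.25886026; θ=atan2(y, x)=72.2108° ≈ 72.2°
Leg 6: φ1=0.5142578, φ2=-0.0087179, Δφ=-0.5229757, Δλ=-3.3244281 rad; a=sin²(Δφ/2)+cosφ1·cosφ2·sin²(Δλ/2)=0.9302008393; c=2·atan2(√a, √(1-a))=2.606853673; dist=6371·c=16608.265 ≈ 16608.3 km; running total=66914.2 km
Leg 6 bearing: y=sinΔλ·cosφ2=0.18181159, x=cosφ1·sinφ2-sinφ1·cosφ2·cosΔλ=0.47608140; θ=atan2(y, x)=20.9014° ≈ 20.9°
Leg 7: φ1=-0.0087179, φ2=0.1739971, Δφ=0.1827150, Δλ=2.0848482 rad; a=sin²(Δφ/2)+cosφ1·cosφ2·sin²(Δλ/2)=0.7428878876; c=2·atan2(√a, √(1-a))=2.078046806; dist=6371·c=13239.236 ≈ 13239.2 km; running total=80153.4 km
Leg 7 bearing: y=sinΔλ·cosφ2=0.85761144, x=cosφ1·sinφ2-sinφ1·cosφ2·cosΔλ=0.16889199; θ=atan2(y, x)=78.8591° ≈ 78.9°

Leg 1: dist=6607.6 km, bearing=75.4°
Leg 2: dist=6860.5 km, bearing=153.7°
Leg 3: dist=16396.7 km, bearing=106.5°
Leg 4: dist=14000.9 km, bearing=31.8°
Leg 5: dist=6440.2 km, bearing=72.2°
Leg 6: dist=16608.3 km, bearing=20.9°
Leg 7: dist=13239.2 km, bearing=78.9°
Total: 80153.4 km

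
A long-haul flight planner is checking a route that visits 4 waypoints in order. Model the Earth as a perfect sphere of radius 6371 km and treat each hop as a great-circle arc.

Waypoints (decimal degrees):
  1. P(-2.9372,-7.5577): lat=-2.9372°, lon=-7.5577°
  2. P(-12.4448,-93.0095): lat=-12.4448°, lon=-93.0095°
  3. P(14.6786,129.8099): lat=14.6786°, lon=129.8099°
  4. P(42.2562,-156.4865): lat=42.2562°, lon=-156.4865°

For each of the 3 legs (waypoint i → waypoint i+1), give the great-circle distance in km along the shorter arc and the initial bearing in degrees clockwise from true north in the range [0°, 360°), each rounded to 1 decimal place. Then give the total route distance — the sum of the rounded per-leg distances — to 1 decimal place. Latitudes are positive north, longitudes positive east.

Leg 1: φ1=-0.0512638, φ2=-0.2172027, Δφ=-0.1659389, Δλ=-1.4914153 rad; a=sin²(Δφ/2)+cosφ1·cosφ2·sin²(Δλ/2)=0.4558123588; c=2·atan2(√a, √(1-a))=1.482305600; dist=6371·c=9443.769 ≈ 9443.8 km; running total=9443.8 km
Leg 1 bearing: y=sinΔλ·cosφ2=-0.97342904, x=cosφ1·sinφ2-sinφ1·cosφ2·cosΔλ=-0.21124798; θ=atan2(y, x)=-102.2441° <0 so +360° → 257.7559° ≈ 257.8°
Leg 2: φ1=-0.2172027, φ2=0.2561899, Δφ=0.4733926, Δλ=3.8889322 rad; a=sin²(Δφ/2)+cosφ1·cosφ2·sin²(Δλ/2)=0.8737475395; c=2·atan2(√a, √(1-a))=2.415079409; dist=6371·c=15386.471 ≈ 15386.5 km; running total=24830.3 km
Leg 2 bearing: y=sinΔλ·cosφ2=-0.65750630, x=cosφ1·sinφ2-sinφ1·cosφ2·cosΔλ=0.09453341; θ=atan2(y, x)=-81.8183° <0 so +360° → 278.1817° ≈ 278.2°
Leg 3: φ1=0.2561899, φ2=0.7375098, Δφ=0.4813199, Δλ=-4.9968148 rad; a=sin²(Δφ/2)+cosφ1·cosφ2·sin²(Δλ/2)=0.3143465763; c=2·atan2(√a, √(1-a))=1.190380235; dist=6371·c=7583.912 ≈ 7583.9 km; running total=32414.2 km
Leg 3 bearing: y=sinΔλ·cosφ2=0.71040849, x=cosφ1·sinφ2-sinφ1·cosφ2·cosΔλ=0.59787206; θ=atan2(y, x)=49.9164° ≈ 49.9°

Leg 1: dist=9443.8 km, bearing=257.8°
Leg 2: dist=15386.5 km, bearing=278.2°
Leg 3: dist=7583.9 km, bearing=49.9°
Total: 32414.2 km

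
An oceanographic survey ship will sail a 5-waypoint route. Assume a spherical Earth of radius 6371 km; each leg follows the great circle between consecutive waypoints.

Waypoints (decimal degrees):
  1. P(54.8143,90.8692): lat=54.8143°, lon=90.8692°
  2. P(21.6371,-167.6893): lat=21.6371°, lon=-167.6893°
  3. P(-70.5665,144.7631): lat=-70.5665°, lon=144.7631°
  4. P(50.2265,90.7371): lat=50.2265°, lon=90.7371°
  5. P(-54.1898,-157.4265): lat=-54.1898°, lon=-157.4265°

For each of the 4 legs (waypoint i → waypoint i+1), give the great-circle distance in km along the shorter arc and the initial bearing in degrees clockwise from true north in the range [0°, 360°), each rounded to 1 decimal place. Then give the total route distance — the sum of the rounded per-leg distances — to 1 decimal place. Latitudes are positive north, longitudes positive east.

Leg 1: φ1=0.9566900, φ2=0.3776386, Δφ=-0.5790514, Δλ=-4.5126971 rad; a=sin²(Δφ/2)+cosφ1·cosφ2·sin²(Δλ/2)=0.4024473380; c=2·atan2(√a, √(1-a))=1.374431490; dist=6371·c=8756.503 ≈ 8756.5 km; running total=8756.5 km
Leg 1 bearing: y=sinΔλ·cosφ2=0.91106592, x=cosφ1·sinφ2-sinφ1·cosφ2·cosΔλ=0.36317050; θ=atan2(y, x)=68.2667° ≈ 68.3°
Leg 2: φ1=0.3776386, φ2=-1.2316178, Δφ=-1.6092564, Δλ=5.4533231 rad; a=sin²(Δφ/2)+cosφ1·cosφ2·sin²(Δλ/2)=0.5694849861; c=2·atan2(√a, √(1-a))=1.710217545; dist=6371·c=10895.796 ≈ 10895.8 km; running total=19652.3 km
Leg 2 bearing: y=sinΔλ·cosφ2=-0.24548809, x=cosφ1·sinφ2-sinφ1·cosφ2·cosΔλ=-0.95938675; θ=atan2(y, x)=-165.6471° <0 so +360° → 194.3529° ≈ 194.4°
Leg 3: φ1=-1.2316178, φ2=0.8766178, Δφ=2.1082356, Δλ=-0.9429316 rad; a=sin²(Δφ/2)+cosφ1·cosφ2·sin²(Δλ/2)=0.7998788764; c=2·atan2(√a, √(1-a))=2.213994661; dist=6371·c=14105.360 ≈ 14105.4 km; running total=33757.7 km
Leg 3 bearing: y=sinΔλ·cosφ2=-0.51774268, x=cosφ1·sinφ2-sinφ1·cosφ2·cosΔλ=0.61010913; θ=atan2(y, x)=-40.3182° <0 so +360° → 319.6818° ≈ 319.7°
Leg 4: φ1=0.8766178, φ2=-0.9457904, Δφ=-1.8224082, Δλ=-4.3312719 rad; a=sin²(Δφ/2)+cosφ1·cosφ2·sin²(Δλ/2)=0.8812593665; c=2·atan2(√a, √(1-a))=2.437993706; dist=6371·c=15532.458 ≈ 15532.5 km; running total=49290.2 km
Leg 4 bearing: y=sinΔλ·cosφ2=0.54312081, x=cosφ1·sinφ2-sinφ1·cosφ2·cosΔλ=-0.35154653; θ=atan2(y, x)=122.9138° ≈ 122.9°

Leg 1: dist=8756.5 km, bearing=68.3°
Leg 2: dist=10895.8 km, bearing=194.4°
Leg 3: dist=14105.4 km, bearing=319.7°
Leg 4: dist=15532.5 km, bearing=122.9°
Total: 49290.2 km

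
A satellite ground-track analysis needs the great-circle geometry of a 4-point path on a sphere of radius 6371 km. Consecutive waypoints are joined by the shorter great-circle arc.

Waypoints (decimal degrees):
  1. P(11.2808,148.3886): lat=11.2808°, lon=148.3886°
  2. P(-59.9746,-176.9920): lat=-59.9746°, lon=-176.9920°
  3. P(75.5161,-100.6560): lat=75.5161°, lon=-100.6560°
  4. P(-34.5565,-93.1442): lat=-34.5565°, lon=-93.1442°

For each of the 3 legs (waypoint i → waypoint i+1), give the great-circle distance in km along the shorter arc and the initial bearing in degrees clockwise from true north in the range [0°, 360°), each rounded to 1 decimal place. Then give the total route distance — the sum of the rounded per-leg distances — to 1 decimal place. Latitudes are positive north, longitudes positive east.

Leg 1: φ1=0.1968871, φ2=-1.0467542, Δφ=-1.2436413, Δλ=-5.6789628 rad; a=sin²(Δφ/2)+cosφ1·cosφ2·sin²(Δλ/2)=0.3827670362; c=2·atan2(√a, √(1-a))=1.334127182; dist=6371·c=8499.724 ≈ 8499.7 km; running total=8499.7 km
Leg 1 bearing: y=sinΔλ·cosφ2=0.28427930, x=cosφ1·sinφ2-sinφ1·cosφ2·cosΔλ=-0.92962950; θ=atan2(y, x)=162.9964° ≈ 163.0°
Leg 2: φ1=-1.0467542, φ2=1.3180046, Δφ=2.3647588, Δλ=1.3323145 rad; a=sin²(Δφ/2)+cosφ1·cosφ2·sin²(Δλ/2)=0.9043613834; c=2·atan2(√a, √(1-a))=2.512773725; dist=6371·c=16008.881 ≈ 16008.9 km; running total=24508.6 km
Leg 2 bearing: y=sinΔλ·cosφ2=0.24302933, x=cosφ1·sinφ2-sinφ1·cosφ2·cosΔλ=0.53563442; θ=atan2(y, x)=24.4049° ≈ 24.4°
Leg 3: φ1=1.3180046, φ2=-0.6031247, Δφ=-1.9211293, Δλ=0.1311056 rad; a=sin²(Δφ/2)+cosφ1·cosφ2·sin²(Δλ/2)=0.6724891482; c=2·atan2(√a, √(1-a))=1.923011989; dist=6371·c=12251.509 ≈ 12251.5 km; running total=36760.1 km
Leg 3 bearing: y=sinΔλ·cosφ2=0.10766526, x=cosφ1·sinφ2-sinφ1·cosφ2·cosΔλ=-0.93241523; θ=atan2(y, x)=173.4133° ≈ 173.4°

Leg 1: dist=8499.7 km, bearing=163.0°
Leg 2: dist=16008.9 km, bearing=24.4°
Leg 3: dist=12251.5 km, bearing=173.4°
Total: 36760.1 km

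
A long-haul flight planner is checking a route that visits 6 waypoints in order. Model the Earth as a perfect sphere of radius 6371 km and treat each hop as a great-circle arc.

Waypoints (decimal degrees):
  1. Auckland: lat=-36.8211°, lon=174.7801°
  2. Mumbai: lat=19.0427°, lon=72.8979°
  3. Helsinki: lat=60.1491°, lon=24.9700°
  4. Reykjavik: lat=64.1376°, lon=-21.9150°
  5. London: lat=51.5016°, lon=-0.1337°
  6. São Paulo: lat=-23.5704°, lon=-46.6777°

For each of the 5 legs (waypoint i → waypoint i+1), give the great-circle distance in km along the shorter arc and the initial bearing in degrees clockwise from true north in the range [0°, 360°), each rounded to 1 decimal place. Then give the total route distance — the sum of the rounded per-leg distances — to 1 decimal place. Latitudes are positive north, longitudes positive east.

Leg 1: dist=12294.8 km, bearing=278.9°
Leg 2: dist=5921.7 km, bearing=332.5°
Leg 3: dist=2417.8 km, bearing=300.7°
Leg 4: dist=1888.4 km, bearing=127.7°
Leg 5: dist=9500.7 km, bearing=221.9°
Total: 32023.4 km

Leg 1: φ1=-0.6426494, φ2=0.3323578, Δφ=0.9750072, Δλ=-1.7781798 rad; a=sin²(Δφ/2)+cosφ1·cosφ2·sin²(Δλ/2)=0.6756733033; c=2·atan2(√a, √(1-a))=1.929805348; dist=6371·c=12294.790 ≈ 12294.8 km; running total=12294.8 km
Leg 1 bearing: y=sinΔλ·cosφ2=-0.92502126, x=cosφ1·sinφ2-sinφ1·cosφ2·cosΔλ=0.14453800; θ=atan2(y, x)=-81.1191° <0 so +360° → 278.8809° ≈ 278.9°
Leg 2: φ1=0.3323578, φ2=1.0497998, Δφ=0.7174420, Δλ=-0.8364997 rad; a=sin²(Δφ/2)+cosφ1·cosφ2·sin²(Δλ/2)=0.2008731517; c=2·atan2(√a, √(1-a))=0.929476315; dist=6371·c=5921.694 ≈ 5921.7 km; running total=18216.5 km
Leg 2 bearing: y=sinΔλ·cosφ2=-0.36947697, x=cosφ1·sinφ2-sinφ1·cosφ2·cosΔλ=0.71104099; θ=atan2(y, x)=-27.4577° <0 so +360° → 332.5423° ≈ 332.5°
Leg 3: φ1=1.0497998, φ2=1.1194123, Δφ=0.0696125, Δλ=-0.8182976 rad; a=sin²(Δφ/2)+cosφ1·cosφ2·sin²(Δλ/2)=0.0355743316; c=2·atan2(√a, √(1-a))=0.379496337; dist=6371·c=2417.771 ≈ 2417.8 km; running total=20634.3 km
Leg 3 bearing: y=sinΔλ·cosφ2=-0.31842704, x=cosφ1·sinφ2-sinφ1·cosφ2·cosΔλ=0.18931300; θ=atan2(y, x)=-59.2674° <0 so +360° → 300.7326° ≈ 300.7°
Leg 4: φ1=1.1194123, φ2=0.8988725, Δφ=-0.2205398, Δλ=0.3801554 rad; a=sin²(Δφ/2)+cosφ1·cosφ2·sin²(Δλ/2)=0.0218032208; c=2·atan2(√a, √(1-a))=0.296402090; dist=6371·c=1888.378 ≈ 1888.4 km; running total=22522.7 km
Leg 4 bearing: y=sinΔλ·cosφ2=0.23098515, x=cosφ1·sinφ2-sinφ1·cosφ2·cosΔλ=-0.17876583; θ=atan2(y, x)=127.7373° ≈ 127.7°
Leg 5: φ1=0.8988725, φ2=-0.4113811, Δφ=-1.3102536, Δλ=-0.8123460 rad; a=sin²(Δφ/2)+cosφ1·cosφ2·sin²(Δλ/2)=0.4602623331; c=2·atan2(√a, √(1-a))=1.491237089; dist=6371·c=9500.671 ≈ 9500.7 km; running total=32023.4 km
Leg 5 bearing: y=sinΔλ·cosφ2=-0.66534030, x=cosφ1·sinφ2-sinφ1·cosφ2·cosΔλ=-0.74229776; θ=atan2(y, x)=-138.1293° <0 so +360° → 221.8707° ≈ 221.9°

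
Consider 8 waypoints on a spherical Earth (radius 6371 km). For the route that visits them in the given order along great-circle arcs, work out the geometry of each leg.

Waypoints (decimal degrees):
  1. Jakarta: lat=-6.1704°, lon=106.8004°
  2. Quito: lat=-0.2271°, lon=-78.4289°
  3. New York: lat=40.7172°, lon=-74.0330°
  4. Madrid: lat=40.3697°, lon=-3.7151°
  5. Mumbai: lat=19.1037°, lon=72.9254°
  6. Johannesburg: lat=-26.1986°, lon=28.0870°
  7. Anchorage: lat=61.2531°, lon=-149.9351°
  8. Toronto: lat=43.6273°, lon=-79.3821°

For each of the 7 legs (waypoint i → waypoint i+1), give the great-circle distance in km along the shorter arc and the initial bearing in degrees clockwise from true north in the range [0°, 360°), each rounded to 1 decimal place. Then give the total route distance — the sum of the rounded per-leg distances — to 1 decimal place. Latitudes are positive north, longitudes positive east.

Leg 1: dist=19097.0 km, bearing=140.6°
Leg 2: dist=4574.4 km, bearing=5.1°
Leg 3: dist=5771.2 km, bearing=65.7°
Leg 4: dist=7535.7 km, bearing=83.3°
Leg 5: dist=6985.7 km, bearing=225.3°
Leg 6: dist=16114.4 km, bearing=358.3°
Leg 7: dist=4878.9 km, bearing=80.0°
Total: 64957.3 km

Leg 1: φ1=-0.1076938, φ2=-0.0039636, Δφ=0.1037302, Δλ=-3.2328612 rad; a=sin²(Δφ/2)+cosφ1·cosφ2·sin²(Δλ/2)=0.9948174238; c=2·atan2(√a, √(1-a))=2.997487774; dist=6371·c=19096.995 ≈ 19097.0 km; running total=19097.0 km
Leg 1 bearing: y=sinΔλ·cosφ2=0.09114113, x=cosφ1·sinφ2-sinφ1·cosφ2·cosΔλ=-0.11097821; θ=atan2(y, x)=140.6054° ≈ 140.6°
Leg 2: φ1=-0.0039636, φ2=0.7106492, Δφ=0.7146128, Δλ=0.0767229 rad; a=sin²(Δφ/2)+cosφ1·cosφ2·sin²(Δλ/2)=0.1234413229; c=2·atan2(√a, √(1-a))=0.718008573; dist=6371·c=4574.433 ≈ 4574.4 km; running total=23671.4 km
Leg 2 bearing: y=sinΔλ·cosφ2=0.05809423, x=cosφ1·sinφ2-sinφ1·cosφ2·cosΔλ=0.65531619; θ=atan2(y, x)=5.0661° ≈ 5.1°
Leg 3: φ1=0.7106492, φ2=0.7045842, Δφ=-0.0060650, Δλ=1.2272789 rad; a=sin²(Δφ/2)+cosφ1·cosφ2·sin²(Δλ/2)=0.1914942583; c=2·atan2(√a, √(1-a))=0.905856877; dist=6371·c=5771.214 ≈ 5771.2 km; running total=29442.6 km
Leg 3 bearing: y=sinΔλ·cosφ2=0.71736867, x=cosφ1·sinφ2-sinφ1·cosφ2·cosΔλ=0.32354137; θ=atan2(y, x)=65.7241° ≈ 65.7°
Leg 4: φ1=0.7045842, φ2=0.3334225, Δφ=-0.3711617, Δλ=1.3376291 rad; a=sin²(Δφ/2)+cosφ1·cosφ2·sin²(Δλ/2)=0.3108351997; c=2·atan2(√a, √(1-a))=1.182805226; dist=6371·c=7535.652 ≈ 7535.7 km; running total=36978.3 km
Leg 4 bearing: y=sinΔλ·cosφ2=0.91935751, x=cosφ1·sinφ2-sinφ1·cosφ2·cosΔλ=0.10792812; θ=atan2(y, x)=83.3044° ≈ 83.3°
Leg 5: φ1=0.3334225, φ2=-0.4572518, Δφ=-0.7906743, Δλ=-0.7825777 rad; a=sin²(Δφ/2)+cosφ1·cosφ2·sin²(Δλ/2)=0.2716380695; c=2·atan2(√a, √(1-a))=1.096487300; dist=6371·c=6985.721 ≈ 6985.7 km; running total=43964.0 km
Leg 5 bearing: y=sinΔλ·cosφ2=-0.63267311, x=cosφ1·sinφ2-sinφ1·cosφ2·cosΔλ=-0.62540231; θ=atan2(y, x)=-134.6689° <0 so +360° → 225.3311° ≈ 225.3°
Leg 6: φ1=-0.4572518, φ2=1.0690683, Δφ=1.5263201, Δλ=-3.1070718 rad; a=sin²(Δφ/2)+cosφ1·cosφ2·sin²(Δλ/2)=0.9091744918; c=2·atan2(√a, √(1-a))=2.529328718; dist=6371·c=16114.353 ≈ 16114.4 km; running total=60078.4 km
Leg 6 bearing: y=sinΔλ·cosφ2=-0.01659921, x=cosφ1·sinφ2-sinφ1·cosφ2·cosΔλ=0.57448186; θ=atan2(y, x)=-1.6551° <0 so +360° → 358.3449° ≈ 358.3°
Leg 7: φ1=1.0690683, φ2=0.7614400, Δφ=-0.3076282, Δλ=1.2313821 rad; a=sin²(Δφ/2)+cosφ1·cosφ2·sin²(Δλ/2)=0.1395842075; c=2·atan2(√a, √(1-a))=0.765794968; dist=6371·c=4878.880 ≈ 4878.9 km; running total=64957.3 km
Leg 7 bearing: y=sinΔλ·cosφ2=0.68254784, x=cosφ1·sinφ2-sinφ1·cosφ2·cosΔλ=0.12054156; θ=atan2(y, x)=79.9845° ≈ 80.0°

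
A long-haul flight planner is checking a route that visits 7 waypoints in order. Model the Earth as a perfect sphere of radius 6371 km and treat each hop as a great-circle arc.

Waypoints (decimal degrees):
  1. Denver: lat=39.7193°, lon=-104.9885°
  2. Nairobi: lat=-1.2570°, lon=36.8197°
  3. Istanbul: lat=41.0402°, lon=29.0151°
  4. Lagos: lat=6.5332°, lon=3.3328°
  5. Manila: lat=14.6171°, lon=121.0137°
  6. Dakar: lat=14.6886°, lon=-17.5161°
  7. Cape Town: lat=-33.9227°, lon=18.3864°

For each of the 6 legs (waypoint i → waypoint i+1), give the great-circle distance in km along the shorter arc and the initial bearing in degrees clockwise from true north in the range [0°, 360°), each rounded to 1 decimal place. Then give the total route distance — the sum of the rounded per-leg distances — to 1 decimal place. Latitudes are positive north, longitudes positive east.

Leg 1: φ1=0.6932326, φ2=-0.0219388, Δφ=-0.7151714, Δλ=2.4750200 rad; a=sin²(Δφ/2)+cosφ1·cosφ2·sin²(Δλ/2)=0.8092048811; c=2·atan2(√a, √(1-a))=2.237513840; dist=6371·c=14255.201 ≈ 14255.2 km; running total=14255.2 km
Leg 1 bearing: y=sinΔλ·cosφ2=0.61814713, x=cosφ1·sinφ2-sinφ1·cosφ2·cosΔλ=0.48524581; θ=atan2(y, x)=51.8681° ≈ 51.9°
Leg 2: φ1=-0.0219388, φ2=0.7162866, Δφ=0.7382254, Δλ=-0.1362160 rad; a=sin²(Δφ/2)+cosφ1·cosφ2·sin²(Δλ/2)=0.1336604943; c=2·atan2(√a, √(1-a))=0.748546274; dist=6371·c=4768.988 ≈ 4769.0 km; running total=19024.2 km
Leg 2 bearing: y=sinΔλ·cosφ2=-0.10242334, x=cosφ1·sinφ2-sinφ1·cosφ2·cosΔλ=0.67282310; θ=atan2(y, x)=-8.6556° <0 so +360° → 351.3444° ≈ 351.3°
Leg 3: φ1=0.7162866, φ2=0.1140259, Δφ=-0.6022608, Δλ=-0.4482407 rad; a=sin²(Δφ/2)+cosφ1·cosφ2·sin²(Δλ/2)=0.1249853501; c=2·atan2(√a, √(1-a))=0.722689950; dist=6371·c=4604.258 ≈ 4604.3 km; running total=23628.5 km
Leg 3 bearing: y=sinΔλ·cosφ2=-0.43056637, x=cosφ1·sinφ2-sinφ1·cosφ2·cosΔλ=-0.50206439; θ=atan2(y, x)=-139.3839° <0 so +360° → 220.6161° ≈ 220.6°
Leg 4: φ1=0.1140259, φ2=0.2551165, Δφ=0.1410907, Δλ=2.0539192 rad; a=sin²(Δφ/2)+cosφ1·cosφ2·sin²(Δλ/2)=0.7089395860; c=2·atan2(√a, √(1-a))=2.001905969; dist=6371·c=12754.143 ≈ 12754.1 km; running total=36382.6 km
Leg 4 bearing: y=sinΔλ·cosφ2=0.85688678, x=cosφ1·sinφ2-sinφ1·cosφ2·cosΔλ=0.30186428; θ=atan2(y, x)=70.5936° ≈ 70.6°
Leg 5: φ1=0.2551165, φ2=0.2563644, Δφ=0.0012479, Δλ=-2.4178011 rad; a=sin²(Δφ/2)+cosφ1·cosφ2·sin²(Δλ/2)=0.8186815687; c=2·atan2(√a, √(1-a))=2.261867737; dist=6371·c=14410.359 ≈ 14410.4 km; running total=50793.0 km
Leg 5 bearing: y=sinΔλ·cosφ2=-0.64058755, x=cosφ1·sinφ2-sinφ1·cosφ2·cosΔλ=0.42827073; θ=atan2(y, x)=-56.2349° <0 so +360° → 303.7651° ≈ 303.8°
Leg 6: φ1=0.2563644, φ2=-0.5920628, Δφ=-0.8484272, Δλ=0.6266168 rad; a=sin²(Δφ/2)+cosφ1·cosφ2·sin²(Δλ/2)=0.2456654584; c=2·atan2(√a, √(1-a))=1.037158092; dist=6371·c=6607.734 ≈ 6607.7 km; running total=57400.7 km
Leg 6 bearing: y=sinΔλ·cosφ2=0.48659598, x=cosφ1·sinφ2-sinφ1·cosφ2·cosΔλ=-0.71026764; θ=atan2(y, x)=145.5854° ≈ 145.6°

Leg 1: dist=14255.2 km, bearing=51.9°
Leg 2: dist=4769.0 km, bearing=351.3°
Leg 3: dist=4604.3 km, bearing=220.6°
Leg 4: dist=12754.1 km, bearing=70.6°
Leg 5: dist=14410.4 km, bearing=303.8°
Leg 6: dist=6607.7 km, bearing=145.6°
Total: 57400.7 km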